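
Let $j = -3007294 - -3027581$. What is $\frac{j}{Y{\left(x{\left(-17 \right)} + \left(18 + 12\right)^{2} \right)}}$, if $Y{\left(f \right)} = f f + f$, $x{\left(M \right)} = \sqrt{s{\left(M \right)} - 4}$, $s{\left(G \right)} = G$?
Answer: $- \frac{20287 i}{- 810879 i + 1801 \sqrt{21}} \approx 0.025016 - 0.00025462 i$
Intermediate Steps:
$x{\left(M \right)} = \sqrt{-4 + M}$ ($x{\left(M \right)} = \sqrt{M - 4} = \sqrt{-4 + M}$)
$Y{\left(f \right)} = f + f^{2}$ ($Y{\left(f \right)} = f^{2} + f = f + f^{2}$)
$j = 20287$ ($j = -3007294 + 3027581 = 20287$)
$\frac{j}{Y{\left(x{\left(-17 \right)} + \left(18 + 12\right)^{2} \right)}} = \frac{20287}{\left(\sqrt{-4 - 17} + \left(18 + 12\right)^{2}\right) \left(1 + \left(\sqrt{-4 - 17} + \left(18 + 12\right)^{2}\right)\right)} = \frac{20287}{\left(\sqrt{-21} + 30^{2}\right) \left(1 + \left(\sqrt{-21} + 30^{2}\right)\right)} = \frac{20287}{\left(i \sqrt{21} + 900\right) \left(1 + \left(i \sqrt{21} + 900\right)\right)} = \frac{20287}{\left(900 + i \sqrt{21}\right) \left(1 + \left(900 + i \sqrt{21}\right)\right)} = \frac{20287}{\left(900 + i \sqrt{21}\right) \left(901 + i \sqrt{21}\right)}$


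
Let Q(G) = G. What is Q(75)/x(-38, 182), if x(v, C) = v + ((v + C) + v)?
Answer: 75/68 ≈ 1.1029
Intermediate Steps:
x(v, C) = C + 3*v (x(v, C) = v + ((C + v) + v) = v + (C + 2*v) = C + 3*v)
Q(75)/x(-38, 182) = 75/(182 + 3*(-38)) = 75/(182 - 114) = 75/68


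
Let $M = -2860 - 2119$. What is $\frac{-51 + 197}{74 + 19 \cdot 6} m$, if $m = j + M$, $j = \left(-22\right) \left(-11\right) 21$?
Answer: $\frac{7519}{94} \approx 79.989$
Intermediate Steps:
$M = -4979$
$j = 5082$ ($j = 242 \cdot 21 = 5082$)
$m = 103$ ($m = 5082 - 4979 = 103$)
$\frac{-51 + 197}{74 + 19 \cdot 6} m = \frac{-51 + 197}{74 + 19 \cdot 6} \cdot 103 = \frac{146}{74 + 114} \cdot 103 = \frac{146}{188} \cdot 103 = 146 \cdot \frac{1}{188} \cdot 103 = \frac{73}{94} \cdot 103 = \frac{7519}{94}$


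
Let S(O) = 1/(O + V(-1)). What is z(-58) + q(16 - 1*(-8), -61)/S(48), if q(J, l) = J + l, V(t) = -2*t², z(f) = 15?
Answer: -1687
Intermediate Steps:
S(O) = 1/(-2 + O) (S(O) = 1/(O - 2*(-1)²) = 1/(O - 2*1) = 1/(O - 2) = 1/(-2 + O))
z(-58) + q(16 - 1*(-8), -61)/S(48) = 15 + ((16 - 1*(-8)) - 61)/(1/(-2 + 48)) = 15 + ((16 + 8) - 61)/(1/46) = 15 + (24 - 61)/(1/46) = 15 - 37*46 = 15 - 1702 = -1687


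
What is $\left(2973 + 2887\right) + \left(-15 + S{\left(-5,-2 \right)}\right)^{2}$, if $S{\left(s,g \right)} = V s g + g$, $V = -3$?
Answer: $8069$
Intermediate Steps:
$S{\left(s,g \right)} = g - 3 g s$ ($S{\left(s,g \right)} = - 3 s g + g = - 3 g s + g = g - 3 g s$)
$\left(2973 + 2887\right) + \left(-15 + S{\left(-5,-2 \right)}\right)^{2} = \left(2973 + 2887\right) + \left(-15 - 2 \left(1 - -15\right)\right)^{2} = 5860 + \left(-15 - 2 \left(1 + 15\right)\right)^{2} = 5860 + \left(-15 - 32\right)^{2} = 5860 + \left(-47\right)^{2} = 5860 + 2209 = 8069$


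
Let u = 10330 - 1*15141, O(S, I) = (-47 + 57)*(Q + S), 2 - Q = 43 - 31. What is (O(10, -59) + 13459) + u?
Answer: 8648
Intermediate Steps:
Q = -10 (Q = 2 - (43 - 31) = 2 - 1*12 = 2 - 12 = -10)
O(S, I) = -100 + 10*S (O(S, I) = (-47 + 57)*(-10 + S) = 10*(-10 + S) = -100 + 10*S)
u = -4811 (u = 10330 - 15141 = -4811)
(O(10, -59) + 13459) + u = ((-100 + 10*10) + 13459) - 4811 = ((-100 + 100) + 13459) - 4811 = (0 + 13459) - 4811 = 13459 - 4811 = 8648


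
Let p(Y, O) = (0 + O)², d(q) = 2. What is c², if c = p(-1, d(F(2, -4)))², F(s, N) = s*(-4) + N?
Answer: 256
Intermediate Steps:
F(s, N) = N - 4*s (F(s, N) = -4*s + N = N - 4*s)
p(Y, O) = O²
c = 16 (c = (2²)² = 4² = 16)
c² = 16² = 256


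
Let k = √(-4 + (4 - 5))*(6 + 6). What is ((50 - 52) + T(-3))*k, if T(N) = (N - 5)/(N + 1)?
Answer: 24*I*√5 ≈ 53.666*I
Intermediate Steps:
T(N) = (-5 + N)/(1 + N)
k = 12*I*√5 (k = √(-4 - 1)*12 = √(-5)*12 = (I*√5)*12 = 12*I*√5 ≈ 26.833*I)
((50 - 52) + T(-3))*k = ((50 - 52) + (-5 - 3)/(1 - 3))*(12*I*√5) = (-2 - 8/(-2))*(12*I*√5) = (-2 - ½*(-8))*(12*I*√5) = (-2 + 4)*(12*I*√5) = 2*(12*I*√5) = 24*I*√5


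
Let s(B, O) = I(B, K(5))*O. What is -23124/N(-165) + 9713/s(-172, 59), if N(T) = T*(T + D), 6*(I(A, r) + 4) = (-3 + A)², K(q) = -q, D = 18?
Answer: -13445300342/14597136015 ≈ -0.92109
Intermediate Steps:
I(A, r) = -4 + (-3 + A)²/6
s(B, O) = O*(-4 + (-3 + B)²/6) (s(B, O) = (-4 + (-3 + B)²/6)*O = O*(-4 + (-3 + B)²/6))
N(T) = T*(18 + T) (N(T) = T*(T + 18) = T*(18 + T))
-23124/N(-165) + 9713/s(-172, 59) = -23124*(-1/(165*(18 - 165))) + 9713/(((⅙)*59*(-24 + (-3 - 172)²))) = -23124/((-165*(-147))) + 9713/(((⅙)*59*(-24 + (-175)²))) = -23124/24255 + 9713/(((⅙)*59*(-24 + 30625))) = -23124*1/24255 + 9713/(((⅙)*59*30601)) = -7708/8085 + 9713/(1805459/6) = -7708/8085 + 9713*(6/1805459) = -7708/8085 + 58278/1805459 = -13445300342/14597136015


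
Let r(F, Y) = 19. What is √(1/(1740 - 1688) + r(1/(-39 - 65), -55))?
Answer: √12857/26 ≈ 4.3611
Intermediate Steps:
√(1/(1740 - 1688) + r(1/(-39 - 65), -55)) = √(1/(1740 - 1688) + 19) = √(1/52 + 19) = √(989/52) = √12857/26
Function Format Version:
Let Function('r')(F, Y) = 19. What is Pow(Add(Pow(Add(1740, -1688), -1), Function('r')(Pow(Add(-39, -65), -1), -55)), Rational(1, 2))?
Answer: Mul(Rational(1, 26), Pow(12857, Rational(1, 2))) ≈ 4.3611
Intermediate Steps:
Pow(Add(Pow(Add(1740, -1688), -1), Function('r')(Pow(Add(-39, -65), -1), -55)), Rational(1, 2)) = Pow(Add(Pow(Add(1740, -1688), -1), 19), Rational(1, 2)) = Pow(Add(Pow(52, -1), 19), Rational(1, 2)) = Pow(Add(Rational(1, 52), 19), Rational(1, 2)) = Pow(Rational(989, 52), Rational(1, 2)) = Mul(Rational(1, 26), Pow(12857, Rational(1, 2)))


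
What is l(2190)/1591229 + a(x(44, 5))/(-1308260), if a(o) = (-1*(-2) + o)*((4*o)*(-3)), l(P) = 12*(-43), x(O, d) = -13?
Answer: 513871701/520435312885 ≈ 0.00098739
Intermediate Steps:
l(P) = -516
a(o) = -12*o*(2 + o) (a(o) = (2 + o)*(-12*o) = -12*o*(2 + o))
l(2190)/1591229 + a(x(44, 5))/(-1308260) = -516/1591229 - 12*(-13)*(2 - 13)/(-1308260) = -516*1/1591229 - 12*(-13)*(-11)*(-1/1308260) = -516/1591229 - 1716*(-1/1308260) = -516/1591229 + 429/327065 = 513871701/520435312885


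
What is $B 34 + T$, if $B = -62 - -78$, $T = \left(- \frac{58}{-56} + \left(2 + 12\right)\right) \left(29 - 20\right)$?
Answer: $\frac{19021}{28} \approx 679.32$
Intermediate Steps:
$T = \frac{3789}{28}$ ($T = \left(\left(-58\right) \left(- \frac{1}{56}\right) + 14\right) 9 = \left(\frac{29}{28} + 14\right) 9 = \frac{421}{28} \cdot 9 = \frac{3789}{28} \approx 135.32$)
$B = 16$ ($B = -62 + 78 = 16$)
$B 34 + T = 16 \cdot 34 + \frac{3789}{28} = 544 + \frac{3789}{28} = \frac{19021}{28}$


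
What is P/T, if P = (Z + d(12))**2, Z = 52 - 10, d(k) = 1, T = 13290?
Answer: 1849/13290 ≈ 0.13913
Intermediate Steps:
Z = 42
P = 1849 (P = (42 + 1)**2 = 43**2 = 1849)
P/T = 1849/13290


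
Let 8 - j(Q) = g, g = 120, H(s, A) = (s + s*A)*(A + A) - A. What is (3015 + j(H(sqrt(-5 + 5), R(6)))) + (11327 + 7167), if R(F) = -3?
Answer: 21397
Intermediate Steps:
H(s, A) = -A + 2*A*(s + A*s) (H(s, A) = (s + A*s)*(2*A) - A = 2*A*(s + A*s) - A = -A + 2*A*(s + A*s))
j(Q) = -112 (j(Q) = 8 - 1*120 = 8 - 120 = -112)
(3015 + j(H(sqrt(-5 + 5), R(6)))) + (11327 + 7167) = (3015 - 112) + (11327 + 7167) = 2903 + 18494 = 21397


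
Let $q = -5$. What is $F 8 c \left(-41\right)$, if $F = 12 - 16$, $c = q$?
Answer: $-6560$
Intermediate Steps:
$c = -5$
$F = -4$
$F 8 c \left(-41\right) = - 4 \cdot 8 \left(-5\right) \left(-41\right) = \left(-4\right) \left(-40\right) \left(-41\right) = 160 \left(-41\right) = -6560$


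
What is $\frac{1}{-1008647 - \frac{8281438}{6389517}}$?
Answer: $- \frac{6389517}{6444775434937} \approx -9.9143 \cdot 10^{-7}$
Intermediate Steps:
$\frac{1}{-1008647 - \frac{8281438}{6389517}} = \frac{1}{- \frac{6444775434937}{6389517}} = - \frac{6389517}{6444775434937}$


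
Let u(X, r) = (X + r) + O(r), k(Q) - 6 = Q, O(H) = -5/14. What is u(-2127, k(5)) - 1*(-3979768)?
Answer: 55687123/14 ≈ 3.9777e+6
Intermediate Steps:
O(H) = -5/14 (O(H) = -5*1/14 = -5/14)
k(Q) = 6 + Q
u(X, r) = -5/14 + X + r (u(X, r) = (X + r) - 5/14 = -5/14 + X + r)
u(-2127, k(5)) - 1*(-3979768) = (-5/14 - 2127 + (6 + 5)) - 1*(-3979768) = (-5/14 - 2127 + 11) + 3979768 = -29629/14 + 3979768 = 55687123/14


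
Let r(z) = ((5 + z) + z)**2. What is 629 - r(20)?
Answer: -1396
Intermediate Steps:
r(z) = (5 + 2*z)**2
629 - r(20) = 629 - (5 + 2*20)**2 = 629 - (5 + 40)**2 = 629 - 1*45**2 = 629 - 1*2025 = 629 - 2025 = -1396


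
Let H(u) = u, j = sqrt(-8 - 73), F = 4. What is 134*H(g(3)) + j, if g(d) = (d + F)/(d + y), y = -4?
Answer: -938 + 9*I ≈ -938.0 + 9.0*I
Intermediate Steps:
j = 9*I (j = sqrt(-81) = 9*I ≈ 9.0*I)
g(d) = (4 + d)/(-4 + d) (g(d) = (d + 4)/(d - 4) = (4 + d)/(-4 + d))
134*H(g(3)) + j = 134*((4 + 3)/(-4 + 3)) + 9*I = 134*(7/(-1)) + 9*I = 134*(-1*7) + 9*I = 134*(-7) + 9*I = -938 + 9*I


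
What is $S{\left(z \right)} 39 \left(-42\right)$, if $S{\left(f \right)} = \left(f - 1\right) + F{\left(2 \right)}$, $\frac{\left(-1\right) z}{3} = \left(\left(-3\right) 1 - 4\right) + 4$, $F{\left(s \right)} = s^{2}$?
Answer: $-19656$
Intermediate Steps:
$z = 9$ ($z = - 3 \left(\left(\left(-3\right) 1 - 4\right) + 4\right) = - 3 \left(\left(-3 - 4\right) + 4\right) = - 3 \left(-7 + 4\right) = \left(-3\right) \left(-3\right) = 9$)
$S{\left(f \right)} = 3 + f$ ($S{\left(f \right)} = \left(f - 1\right) + 2^{2} = \left(f - 1\right) + 4 = \left(-1 + f\right) + 4 = 3 + f$)
$S{\left(z \right)} 39 \left(-42\right) = \left(3 + 9\right) 39 \left(-42\right) = 12 \cdot 39 \left(-42\right) = 468 \left(-42\right) = -19656$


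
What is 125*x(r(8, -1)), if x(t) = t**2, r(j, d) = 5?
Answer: 3125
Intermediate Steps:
125*x(r(8, -1)) = 125*5**2 = 125*25 = 3125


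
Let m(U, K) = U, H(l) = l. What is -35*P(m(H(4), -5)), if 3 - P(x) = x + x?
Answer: 175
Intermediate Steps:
P(x) = 3 - 2*x (P(x) = 3 - (x + x) = 3 - 2*x)
-35*P(m(H(4), -5)) = -35*(3 - 2*4) = -35*(3 - 8) = -35*(-5) = 175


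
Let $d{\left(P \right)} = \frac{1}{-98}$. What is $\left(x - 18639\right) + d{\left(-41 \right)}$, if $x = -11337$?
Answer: $- \frac{2937649}{98} \approx -29976.0$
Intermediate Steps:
$d{\left(P \right)} = - \frac{1}{98}$
$\left(x - 18639\right) + d{\left(-41 \right)} = \left(-11337 - 18639\right) - \frac{1}{98} = -29976 - \frac{1}{98} = - \frac{2937649}{98}$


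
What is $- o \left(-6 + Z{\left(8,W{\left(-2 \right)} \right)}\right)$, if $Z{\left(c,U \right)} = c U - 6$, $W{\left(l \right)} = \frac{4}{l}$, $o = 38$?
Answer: $1064$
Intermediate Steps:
$Z{\left(c,U \right)} = -6 + U c$ ($Z{\left(c,U \right)} = U c - 6 = -6 + U c$)
$- o \left(-6 + Z{\left(8,W{\left(-2 \right)} \right)}\right) = \left(-1\right) 38 \left(-6 + \left(-6 + \frac{4}{-2} \cdot 8\right)\right) = - 38 \left(-6 + \left(-6 + 4 \left(- \frac{1}{2}\right) 8\right)\right) = - 38 \left(-6 - 22\right) = \left(-38\right) \left(-28\right) = 1064$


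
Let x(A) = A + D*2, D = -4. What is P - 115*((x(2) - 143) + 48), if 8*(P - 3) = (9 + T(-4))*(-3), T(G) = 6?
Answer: 92899/8 ≈ 11612.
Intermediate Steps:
x(A) = -8 + A (x(A) = A - 4*2 = A - 8 = -8 + A)
P = -21/8 (P = 3 + ((9 + 6)*(-3))/8 = 3 + (15*(-3))/8 = 3 + (⅛)*(-45) = 3 - 45/8 = -21/8 ≈ -2.6250)
P - 115*((x(2) - 143) + 48) = -21/8 - 115*(((-8 + 2) - 143) + 48) = -21/8 - 115*((-6 - 143) + 48) = -21/8 - 115*(-149 + 48) = -21/8 - 115*(-101) = -21/8 + 11615 = 92899/8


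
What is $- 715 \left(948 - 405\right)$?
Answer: $-388245$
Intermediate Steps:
$- 715 \left(948 - 405\right) = \left(-715\right) 543 = -388245$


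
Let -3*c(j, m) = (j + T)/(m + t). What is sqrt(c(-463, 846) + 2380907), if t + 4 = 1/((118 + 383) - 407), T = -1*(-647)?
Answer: sqrt(14915344301789939)/79149 ≈ 1543.0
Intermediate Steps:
T = 647
t = -375/94 (t = -4 + 1/((118 + 383) - 407) = -4 + 1/(501 - 407) = -4 + 1/94 = -375/94 ≈ -3.9894)
c(j, m) = -(647 + j)/(3*(-375/94 + m)) (c(j, m) = -(j + 647)/(3*(m - 375/94)) = -(647 + j)/(3*(-375/94 + m)))
sqrt(c(-463, 846) + 2380907) = sqrt(94*(-647 - 1*(-463))/(3*(-375 + 94*846)) + 2380907) = sqrt(94*(-647 + 463)/(3*(-375 + 79524)) + 2380907) = sqrt((94/3)*(-184)/79149 + 2380907) = sqrt((94/3)*(1/79149)*(-184) + 2380907) = sqrt(-17296/237447 + 2380907) = sqrt(565339207133/237447) = sqrt(14915344301789939)/79149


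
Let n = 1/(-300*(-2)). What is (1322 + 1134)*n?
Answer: 307/75 ≈ 4.0933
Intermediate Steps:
n = 1/600 ≈ 0.0016667
(1322 + 1134)*n = (1322 + 1134)*(1/600) = 2456*(1/600) = 307/75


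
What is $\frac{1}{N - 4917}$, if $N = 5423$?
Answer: $\frac{1}{506} \approx 0.0019763$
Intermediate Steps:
$\frac{1}{N - 4917} = \frac{1}{5423 - 4917} = \frac{1}{506}$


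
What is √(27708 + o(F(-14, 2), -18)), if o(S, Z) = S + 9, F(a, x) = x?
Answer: √27719 ≈ 166.49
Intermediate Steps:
o(S, Z) = 9 + S
√(27708 + o(F(-14, 2), -18)) = √(27708 + (9 + 2)) = √(27708 + 11) = √27719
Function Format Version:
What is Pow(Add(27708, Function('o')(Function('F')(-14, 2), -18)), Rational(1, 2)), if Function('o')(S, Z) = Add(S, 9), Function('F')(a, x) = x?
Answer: Pow(27719, Rational(1, 2)) ≈ 166.49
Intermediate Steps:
Function('o')(S, Z) = Add(9, S)
Pow(Add(27708, Function('o')(Function('F')(-14, 2), -18)), Rational(1, 2)) = Pow(Add(27708, Add(9, 2)), Rational(1, 2)) = Pow(Add(27708, 11), Rational(1, 2)) = Pow(27719, Rational(1, 2))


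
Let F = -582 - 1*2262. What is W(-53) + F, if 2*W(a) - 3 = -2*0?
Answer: -5685/2 ≈ -2842.5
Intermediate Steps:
W(a) = 3/2 (W(a) = 3/2 + (-2*0)/2 = 3/2 + (½)*0 = 3/2 + 0 = 3/2)
F = -2844 (F = -582 - 2262 = -2844)
W(-53) + F = 3/2 - 2844 = -5685/2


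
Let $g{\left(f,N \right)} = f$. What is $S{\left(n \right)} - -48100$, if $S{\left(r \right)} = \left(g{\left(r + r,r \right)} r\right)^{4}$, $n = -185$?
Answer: $21952996587006298100$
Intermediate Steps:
$S{\left(r \right)} = 16 r^{8}$ ($S{\left(r \right)} = \left(\left(r + r\right) r\right)^{4} = \left(2 r r\right)^{4} = \left(2 r^{2}\right)^{4} = 16 r^{8}$)
$S{\left(n \right)} - -48100 = 16 \left(-185\right)^{8} - -48100 = 16 \cdot 1372062286687890625 + 48100 = 21952996587006250000 + 48100 = 21952996587006298100$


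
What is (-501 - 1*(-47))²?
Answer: 206116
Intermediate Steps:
(-501 - 1*(-47))² = (-501 + 47)² = (-454)² = 206116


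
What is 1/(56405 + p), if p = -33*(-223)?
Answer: 1/63764 ≈ 1.5683e-5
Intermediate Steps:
p = 7359
1/(56405 + p) = 1/(56405 + 7359) = 1/63764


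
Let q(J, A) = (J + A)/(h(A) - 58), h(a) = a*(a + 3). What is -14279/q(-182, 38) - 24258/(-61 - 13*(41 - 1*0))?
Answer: 58917047/396 ≈ 1.4878e+5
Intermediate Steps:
h(a) = a*(3 + a)
q(J, A) = (A + J)/(-58 + A*(3 + A)) (q(J, A) = (J + A)/(A*(3 + A) - 58) = (A + J)/(-58 + A*(3 + A)))
-14279/q(-182, 38) - 24258/(-61 - 13*(41 - 1*0)) = -14279*(-58 + 38*(3 + 38))/(38 - 182) - 24258/(-61 - 13*(41 - 1*0)) = -14279/(-144/(-58 + 38*41)) - 24258/(-61 - 13*(41 + 0)) = -14279/(-144/(-58 + 1558)) - 24258/(-61 - 13*41) = -14279/(-144/1500) - 24258/(-61 - 533) = -14279/((1/1500)*(-144)) - 24258/(-594) = -14279/(-12/125) - 24258*(-1/594) = -14279*(-125/12) + 4043/99 = 1784875/12 + 4043/99 = 58917047/396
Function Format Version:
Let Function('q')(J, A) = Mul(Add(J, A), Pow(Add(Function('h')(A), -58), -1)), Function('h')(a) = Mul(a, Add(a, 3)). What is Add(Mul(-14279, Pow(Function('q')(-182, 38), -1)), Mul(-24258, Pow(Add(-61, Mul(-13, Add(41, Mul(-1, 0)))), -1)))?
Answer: Rational(58917047, 396) ≈ 1.4878e+5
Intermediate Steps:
Function('h')(a) = Mul(a, Add(3, a))
Function('q')(J, A) = Mul(Pow(Add(-58, Mul(A, Add(3, A))), -1), Add(A, J)) (Function('q')(J, A) = Mul(Add(J, A), Pow(Add(Mul(A, Add(3, A)), -58), -1)) = Mul(Add(A, J), Pow(Add(-58, Mul(A, Add(3, A))), -1)) = Mul(Pow(Add(-58, Mul(A, Add(3, A))), -1), Add(A, J)))
Add(Mul(-14279, Pow(Function('q')(-182, 38), -1)), Mul(-24258, Pow(Add(-61, Mul(-13, Add(41, Mul(-1, 0)))), -1))) = Add(Mul(-14279, Pow(Mul(Pow(Add(-58, Mul(38, Add(3, 38))), -1), Add(38, -182)), -1)), Mul(-24258, Pow(Add(-61, Mul(-13, Add(41, Mul(-1, 0)))), -1))) = Add(Mul(-14279, Pow(Mul(Pow(Add(-58, Mul(38, 41)), -1), -144), -1)), Mul(-24258, Pow(Add(-61, Mul(-13, Add(41, 0))), -1))) = Add(Mul(-14279, Pow(Mul(Pow(Add(-58, 1558), -1), -144), -1)), Mul(-24258, Pow(Add(-61, Mul(-13, 41)), -1))) = Add(Mul(-14279, Pow(Mul(Pow(1500, -1), -144), -1)), Mul(-24258, Pow(Add(-61, -533), -1))) = Add(Mul(-14279, Pow(Mul(Rational(1, 1500), -144), -1)), Mul(-24258, Pow(-594, -1))) = Add(Mul(-14279, Pow(Rational(-12, 125), -1)), Mul(-24258, Rational(-1, 594))) = Add(Mul(-14279, Rational(-125, 12)), Rational(4043, 99)) = Add(Rational(1784875, 12), Rational(4043, 99)) = Rational(58917047, 396)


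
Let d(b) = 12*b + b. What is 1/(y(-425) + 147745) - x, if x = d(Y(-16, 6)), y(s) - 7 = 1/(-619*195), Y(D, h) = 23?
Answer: -5332487021836/17834405159 ≈ -299.00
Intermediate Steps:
y(s) = 844934/120705 (y(s) = 7 + 1/(-619*195) = 7 - 1/619*1/195 = 7 - 1/120705 = 844934/120705)
d(b) = 13*b
x = 299 (x = 13*23 = 299)
1/(y(-425) + 147745) - x = 1/(844934/120705 + 147745) - 1*299 = 1/(17834405159/120705) - 299 = 120705/17834405159 - 299 = -5332487021836/17834405159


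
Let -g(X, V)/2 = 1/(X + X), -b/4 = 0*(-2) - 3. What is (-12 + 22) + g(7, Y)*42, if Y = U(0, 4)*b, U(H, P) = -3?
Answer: 4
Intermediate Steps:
b = 12 (b = -4*(0*(-2) - 3) = -4*(0 - 3) = -4*(-3) = 12)
Y = -36 (Y = -3*12 = -36)
g(X, V) = -1/X (g(X, V) = -2/(X + X) = -2*1/(2*X) = -1/X)
(-12 + 22) + g(7, Y)*42 = (-12 + 22) - 1/7*42 = 10 - 1*⅐*42 = 10 - ⅐*42 = 10 - 6 = 4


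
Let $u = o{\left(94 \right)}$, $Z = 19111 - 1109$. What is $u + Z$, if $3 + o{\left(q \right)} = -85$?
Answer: $17914$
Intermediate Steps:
$o{\left(q \right)} = -88$ ($o{\left(q \right)} = -3 - 85 = -88$)
$Z = 18002$
$u = -88$
$u + Z = -88 + 18002 = 17914$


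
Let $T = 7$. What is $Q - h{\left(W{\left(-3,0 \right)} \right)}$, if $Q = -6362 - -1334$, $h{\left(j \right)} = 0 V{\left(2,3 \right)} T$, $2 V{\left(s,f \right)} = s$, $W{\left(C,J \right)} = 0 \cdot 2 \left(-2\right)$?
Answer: $-5028$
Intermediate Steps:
$W{\left(C,J \right)} = 0$ ($W{\left(C,J \right)} = 0 \left(-2\right) = 0$)
$V{\left(s,f \right)} = \frac{s}{2}$
$h{\left(j \right)} = 0$ ($h{\left(j \right)} = 0 \cdot \frac{1}{2} \cdot 2 \cdot 7 = 0 \cdot 1 \cdot 7 = 0 \cdot 7 = 0$)
$Q = -5028$ ($Q = -6362 + 1334 = -5028$)
$Q - h{\left(W{\left(-3,0 \right)} \right)} = -5028 - 0 = -5028 + 0 = -5028$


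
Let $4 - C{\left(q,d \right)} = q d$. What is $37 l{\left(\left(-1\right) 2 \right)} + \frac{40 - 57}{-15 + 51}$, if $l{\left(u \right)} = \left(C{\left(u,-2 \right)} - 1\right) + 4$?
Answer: $\frac{3979}{36} \approx 110.53$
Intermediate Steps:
$C{\left(q,d \right)} = 4 - d q$ ($C{\left(q,d \right)} = 4 - q d = 4 - d q$)
$l{\left(u \right)} = 7 + 2 u$ ($l{\left(u \right)} = \left(\left(4 - - 2 u\right) - 1\right) + 4 = \left(\left(4 + 2 u\right) - 1\right) + 4 = \left(3 + 2 u\right) + 4 = 7 + 2 u$)
$37 l{\left(\left(-1\right) 2 \right)} + \frac{40 - 57}{-15 + 51} = 37 \left(7 + 2 \left(\left(-1\right) 2\right)\right) + \frac{40 - 57}{-15 + 51} = 37 \left(7 + 2 \left(-2\right)\right) - \frac{17}{36} = 37 \left(7 - 4\right) - \frac{17}{36} = 37 \cdot 3 - \frac{17}{36} = 111 - \frac{17}{36} = \frac{3979}{36}$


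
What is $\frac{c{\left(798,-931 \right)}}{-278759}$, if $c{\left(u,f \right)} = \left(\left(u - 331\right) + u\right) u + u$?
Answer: $- \frac{1010268}{278759} \approx -3.6242$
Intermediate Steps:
$c{\left(u,f \right)} = u + u \left(-331 + 2 u\right)$ ($c{\left(u,f \right)} = \left(\left(-331 + u\right) + u\right) u + u = \left(-331 + 2 u\right) u + u = u \left(-331 + 2 u\right) + u = u + u \left(-331 + 2 u\right)$)
$\frac{c{\left(798,-931 \right)}}{-278759} = \frac{2 \cdot 798 \left(-165 + 798\right)}{-278759} = 2 \cdot 798 \cdot 633 \left(- \frac{1}{278759}\right) = 1010268 \left(- \frac{1}{278759}\right) = - \frac{1010268}{278759}$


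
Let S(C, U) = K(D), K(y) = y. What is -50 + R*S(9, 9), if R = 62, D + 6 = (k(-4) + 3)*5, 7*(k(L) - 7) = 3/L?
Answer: 37027/14 ≈ 2644.8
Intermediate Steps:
k(L) = 7 + 3/(7*L) (k(L) = 7 + (3/L)/7 = 7 + 3/(7*L))
D = 1217/28 (D = -6 + ((7 + (3/7)/(-4)) + 3)*5 = -6 + ((7 + (3/7)*(-1/4)) + 3)*5 = -6 + ((7 - 3/28) + 3)*5 = -6 + (193/28 + 3)*5 = -6 + (277/28)*5 = -6 + 1385/28 = 1217/28 ≈ 43.464)
S(C, U) = 1217/28
-50 + R*S(9, 9) = -50 + 62*(1217/28) = -50 + 37727/14 = 37027/14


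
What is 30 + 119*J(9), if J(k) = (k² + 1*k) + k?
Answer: 11811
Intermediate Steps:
J(k) = k² + 2*k (J(k) = (k² + k) + k = (k + k²) + k = k² + 2*k)
30 + 119*J(9) = 30 + 119*(9*(2 + 9)) = 30 + 119*(9*11) = 30 + 119*99 = 30 + 11781 = 11811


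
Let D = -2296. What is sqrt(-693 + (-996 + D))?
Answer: I*sqrt(3985) ≈ 63.127*I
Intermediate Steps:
sqrt(-693 + (-996 + D)) = sqrt(-693 + (-996 - 2296)) = sqrt(-693 - 3292) = sqrt(-3985) = I*sqrt(3985)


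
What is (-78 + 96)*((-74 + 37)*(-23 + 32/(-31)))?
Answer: 496170/31 ≈ 16005.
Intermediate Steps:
(-78 + 96)*((-74 + 37)*(-23 + 32/(-31))) = 18*(-37*(-23 + 32*(-1/31))) = 18*(-37*(-23 - 32/31)) = 18*(-37*(-745/31)) = 18*(27565/31) = 496170/31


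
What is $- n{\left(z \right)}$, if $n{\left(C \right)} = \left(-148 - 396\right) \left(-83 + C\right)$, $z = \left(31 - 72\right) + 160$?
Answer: $19584$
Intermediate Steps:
$z = 119$ ($z = -41 + 160 = 119$)
$n{\left(C \right)} = 45152 - 544 C$ ($n{\left(C \right)} = - 544 \left(-83 + C\right) = 45152 - 544 C$)
$- n{\left(z \right)} = - (45152 - 64736) = \left(-1\right) \left(-19584\right) = 19584$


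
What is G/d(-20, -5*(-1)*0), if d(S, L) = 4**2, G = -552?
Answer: -69/2 ≈ -34.500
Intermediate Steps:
d(S, L) = 16
G/d(-20, -5*(-1)*0) = -552/16 = -552*1/16 = -69/2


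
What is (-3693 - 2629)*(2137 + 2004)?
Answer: -26179402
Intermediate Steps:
(-3693 - 2629)*(2137 + 2004) = -6322*4141 = -26179402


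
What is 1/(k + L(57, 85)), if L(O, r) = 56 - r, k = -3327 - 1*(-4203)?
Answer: 1/847 ≈ 0.0011806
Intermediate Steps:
k = 876 (k = -3327 + 4203 = 876)
1/(k + L(57, 85)) = 1/(876 + (56 - 1*85)) = 1/(876 + (56 - 85)) = 1/(876 - 29) = 1/847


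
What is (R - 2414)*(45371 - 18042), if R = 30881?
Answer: 777974643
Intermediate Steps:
(R - 2414)*(45371 - 18042) = (30881 - 2414)*(45371 - 18042) = 28467*27329 = 777974643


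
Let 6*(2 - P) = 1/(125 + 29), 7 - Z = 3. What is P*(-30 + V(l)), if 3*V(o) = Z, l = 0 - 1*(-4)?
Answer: -79421/1386 ≈ -57.302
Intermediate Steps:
l = 4 (l = 0 + 4 = 4)
Z = 4 (Z = 7 - 1*3 = 7 - 3 = 4)
V(o) = 4/3 (V(o) = (⅓)*4 = 4/3)
P = 1847/924 (P = 2 - 1/(6*(125 + 29)) = 2 - ⅙/154 = 2 - ⅙*1/154 = 2 - 1/924 = 1847/924 ≈ 1.9989)
P*(-30 + V(l)) = 1847*(-30 + 4/3)/924 = (1847/924)*(-86/3) = -79421/1386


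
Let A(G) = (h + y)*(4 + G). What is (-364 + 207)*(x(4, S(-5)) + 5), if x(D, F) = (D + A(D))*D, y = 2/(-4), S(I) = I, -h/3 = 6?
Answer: 89647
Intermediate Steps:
h = -18 (h = -3*6 = -18)
y = -½ (y = 2*(-¼) = -½ ≈ -0.50000)
A(G) = -74 - 37*G/2 (A(G) = (-18 - ½)*(4 + G) = -37*(4 + G)/2 = -74 - 37*G/2)
x(D, F) = D*(-74 - 35*D/2) (x(D, F) = (D + (-74 - 37*D/2))*D = (-74 - 35*D/2)*D = D*(-74 - 35*D/2))
(-364 + 207)*(x(4, S(-5)) + 5) = (-364 + 207)*((½)*4*(-148 - 35*4) + 5) = -157*((½)*4*(-148 - 140) + 5) = -157*((½)*4*(-288) + 5) = -157*(-576 + 5) = -157*(-571) = 89647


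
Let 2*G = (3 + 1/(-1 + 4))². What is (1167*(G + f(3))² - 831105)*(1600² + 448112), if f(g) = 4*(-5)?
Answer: -15908635947440/9 ≈ -1.7676e+12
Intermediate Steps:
f(g) = -20
G = 50/9 (G = (3 + 1/(-1 + 4))²/2 = (3 + 1/3)²/2 = (3 + ⅓)²/2 = (10/3)²/2 = (½)*(100/9) = 50/9 ≈ 5.5556)
(1167*(G + f(3))² - 831105)*(1600² + 448112) = (1167*(50/9 - 20)² - 831105)*(1600² + 448112) = (1167*(-130/9)² - 831105)*(2560000 + 448112) = (1167*(16900/81) - 831105)*3008112 = (6574100/27 - 831105)*3008112 = -15865735/27*3008112 = -15908635947440/9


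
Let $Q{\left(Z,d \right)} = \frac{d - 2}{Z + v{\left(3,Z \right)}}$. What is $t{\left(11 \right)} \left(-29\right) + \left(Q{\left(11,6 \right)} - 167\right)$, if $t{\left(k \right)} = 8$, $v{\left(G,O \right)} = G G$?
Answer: $- \frac{1994}{5} \approx -398.8$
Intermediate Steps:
$v{\left(G,O \right)} = G^{2}$
$Q{\left(Z,d \right)} = \frac{-2 + d}{9 + Z}$ ($Q{\left(Z,d \right)} = \frac{d - 2}{Z + 3^{2}} = \frac{-2 + d}{Z + 9} = \frac{-2 + d}{9 + Z}$)
$t{\left(11 \right)} \left(-29\right) + \left(Q{\left(11,6 \right)} - 167\right) = 8 \left(-29\right) - \left(167 - \frac{-2 + 6}{9 + 11}\right) = -232 - \left(167 - \frac{1}{20} \cdot 4\right) = -232 + \left(\frac{1}{20} \cdot 4 - 167\right) = -232 + \left(\frac{1}{5} - 167\right) = -232 - \frac{834}{5} = - \frac{1994}{5}$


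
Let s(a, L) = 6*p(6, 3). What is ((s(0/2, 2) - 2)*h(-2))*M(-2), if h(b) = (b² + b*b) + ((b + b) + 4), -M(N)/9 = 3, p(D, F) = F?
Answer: -3456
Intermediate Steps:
s(a, L) = 18 (s(a, L) = 6*3 = 18)
M(N) = -27 (M(N) = -9*3 = -27)
h(b) = 4 + 2*b + 2*b² (h(b) = (b² + b²) + (2*b + 4) = 2*b² + (4 + 2*b) = 4 + 2*b + 2*b²)
((s(0/2, 2) - 2)*h(-2))*M(-2) = ((18 - 2)*(4 + 2*(-2) + 2*(-2)²))*(-27) = (16*(4 - 4 + 2*4))*(-27) = (16*(4 - 4 + 8))*(-27) = (16*8)*(-27) = 128*(-27) = -3456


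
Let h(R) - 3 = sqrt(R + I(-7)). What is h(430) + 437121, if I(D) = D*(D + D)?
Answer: 437124 + 4*sqrt(33) ≈ 4.3715e+5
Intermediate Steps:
I(D) = 2*D**2 (I(D) = D*(2*D) = 2*D**2)
h(R) = 3 + sqrt(98 + R) (h(R) = 3 + sqrt(R + 2*(-7)**2) = 3 + sqrt(R + 2*49) = 3 + sqrt(R + 98) = 3 + sqrt(98 + R))
h(430) + 437121 = (3 + sqrt(98 + 430)) + 437121 = (3 + sqrt(528)) + 437121 = (3 + 4*sqrt(33)) + 437121 = 437124 + 4*sqrt(33)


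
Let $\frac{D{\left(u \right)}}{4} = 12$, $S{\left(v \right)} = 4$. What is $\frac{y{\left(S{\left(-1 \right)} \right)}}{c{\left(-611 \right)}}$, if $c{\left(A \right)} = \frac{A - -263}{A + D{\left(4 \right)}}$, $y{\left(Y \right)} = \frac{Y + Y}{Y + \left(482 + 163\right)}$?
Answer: $\frac{1126}{56463} \approx 0.019942$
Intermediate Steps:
$D{\left(u \right)} = 48$ ($D{\left(u \right)} = 4 \cdot 12 = 48$)
$y{\left(Y \right)} = \frac{2 Y}{645 + Y}$ ($y{\left(Y \right)} = \frac{2 Y}{Y + 645} = \frac{2 Y}{645 + Y}$)
$c{\left(A \right)} = \frac{263 + A}{48 + A}$ ($c{\left(A \right)} = \frac{A - -263}{A + 48} = \frac{A + \left(-118 + 381\right)}{48 + A} = \frac{A + 263}{48 + A} = \frac{263 + A}{48 + A}$)
$\frac{y{\left(S{\left(-1 \right)} \right)}}{c{\left(-611 \right)}} = \frac{2 \cdot 4 \frac{1}{645 + 4}}{\frac{1}{48 - 611} \left(263 - 611\right)} = \frac{2 \cdot 4 \cdot \frac{1}{649}}{\frac{1}{-563} \left(-348\right)} = \frac{2 \cdot 4 \cdot \frac{1}{649}}{\left(- \frac{1}{563}\right) \left(-348\right)} = \frac{8}{649 \cdot \frac{348}{563}} = \frac{8}{649} \cdot \frac{563}{348} = \frac{1126}{56463}$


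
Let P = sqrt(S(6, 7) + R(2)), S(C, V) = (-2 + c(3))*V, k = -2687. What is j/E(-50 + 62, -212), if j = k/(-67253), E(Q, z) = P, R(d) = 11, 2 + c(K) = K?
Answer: 2687/134506 ≈ 0.019977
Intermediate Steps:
c(K) = -2 + K
S(C, V) = -V (S(C, V) = (-2 + (-2 + 3))*V = (-2 + 1)*V = -V)
P = 2 (P = sqrt(-1*7 + 11) = sqrt(-7 + 11) = sqrt(4) = 2)
E(Q, z) = 2
j = 2687/67253 (j = -2687/(-67253) = -2687*(-1/67253) = 2687/67253 ≈ 0.039954)
j/E(-50 + 62, -212) = (2687/67253)/2 = (2687/67253)*(1/2) = 2687/134506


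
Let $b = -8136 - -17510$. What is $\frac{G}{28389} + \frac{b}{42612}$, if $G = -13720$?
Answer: $- \frac{17695453}{67206226} \approx -0.2633$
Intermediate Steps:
$b = 9374$ ($b = -8136 + 17510 = 9374$)
$\frac{G}{28389} + \frac{b}{42612} = - \frac{13720}{28389} + \frac{9374}{42612} = \left(-13720\right) \frac{1}{28389} + 9374 \cdot \frac{1}{42612} = - \frac{13720}{28389} + \frac{4687}{21306} = - \frac{17695453}{67206226}$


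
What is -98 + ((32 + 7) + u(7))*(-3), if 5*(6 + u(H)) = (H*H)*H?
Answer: -2014/5 ≈ -402.80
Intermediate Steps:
u(H) = -6 + H³/5 (u(H) = -6 + ((H*H)*H)/5 = -6 + (H²*H)/5 = -6 + H³/5)
-98 + ((32 + 7) + u(7))*(-3) = -98 + ((32 + 7) + (-6 + (⅕)*7³))*(-3) = -98 + (39 + (-6 + (⅕)*343))*(-3) = -98 + (39 + (-6 + 343/5))*(-3) = -98 + (39 + 313/5)*(-3) = -98 + (508/5)*(-3) = -98 - 1524/5 = -2014/5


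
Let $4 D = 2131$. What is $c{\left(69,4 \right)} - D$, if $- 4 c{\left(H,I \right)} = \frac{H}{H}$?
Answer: $-533$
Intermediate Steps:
$D = \frac{2131}{4}$ ($D = \frac{1}{4} \cdot 2131 = \frac{2131}{4} \approx 532.75$)
$c{\left(H,I \right)} = - \frac{1}{4}$ ($c{\left(H,I \right)} = - \frac{H \frac{1}{H}}{4} = \left(- \frac{1}{4}\right) 1 = - \frac{1}{4}$)
$c{\left(69,4 \right)} - D = - \frac{1}{4} - \frac{2131}{4} = -533$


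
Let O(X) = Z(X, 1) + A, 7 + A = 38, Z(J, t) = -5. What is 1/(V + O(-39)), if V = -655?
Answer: -1/629 ≈ -0.0015898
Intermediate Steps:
A = 31 (A = -7 + 38 = 31)
O(X) = 26 (O(X) = -5 + 31 = 26)
1/(V + O(-39)) = 1/(-655 + 26) = 1/(-629) = -1/629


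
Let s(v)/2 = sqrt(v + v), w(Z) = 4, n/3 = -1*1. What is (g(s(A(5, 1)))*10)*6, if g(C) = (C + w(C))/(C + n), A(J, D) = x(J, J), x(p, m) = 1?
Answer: -1200 - 840*sqrt(2) ≈ -2387.9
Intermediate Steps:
n = -3 (n = 3*(-1*1) = 3*(-1) = -3)
A(J, D) = 1
s(v) = 2*sqrt(2)*sqrt(v) (s(v) = 2*sqrt(v + v) = 2*sqrt(2*v) = 2*(sqrt(2)*sqrt(v)) = 2*sqrt(2)*sqrt(v))
g(C) = (4 + C)/(-3 + C) (g(C) = (C + 4)/(C - 3) = (4 + C)/(-3 + C))
(g(s(A(5, 1)))*10)*6 = (((4 + 2*sqrt(2)*sqrt(1))/(-3 + 2*sqrt(2)*sqrt(1)))*10)*6 = (((4 + 2*sqrt(2)*1)/(-3 + 2*sqrt(2)*1))*10)*6 = (((4 + 2*sqrt(2))/(-3 + 2*sqrt(2)))*10)*6 = (10*(4 + 2*sqrt(2))/(-3 + 2*sqrt(2)))*6 = 60*(4 + 2*sqrt(2))/(-3 + 2*sqrt(2))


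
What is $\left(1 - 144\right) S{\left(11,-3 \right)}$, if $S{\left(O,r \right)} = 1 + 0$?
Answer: $-143$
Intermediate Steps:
$S{\left(O,r \right)} = 1$
$\left(1 - 144\right) S{\left(11,-3 \right)} = \left(1 - 144\right) 1 = \left(-143\right) 1 = -143$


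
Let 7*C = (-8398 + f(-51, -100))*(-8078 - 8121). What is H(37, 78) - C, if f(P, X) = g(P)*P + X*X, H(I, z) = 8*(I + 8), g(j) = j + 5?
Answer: 9136596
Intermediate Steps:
g(j) = 5 + j
H(I, z) = 64 + 8*I (H(I, z) = 8*(8 + I) = 64 + 8*I)
f(P, X) = X² + P*(5 + P) (f(P, X) = (5 + P)*P + X*X = P*(5 + P) + X² = X² + P*(5 + P))
C = -9136236 (C = ((-8398 + ((-100)² - 51*(5 - 51)))*(-8078 - 8121))/7 = ((-8398 + (10000 - 51*(-46)))*(-16199))/7 = ((-8398 + (10000 + 2346))*(-16199))/7 = ((-8398 + 12346)*(-16199))/7 = (3948*(-16199))/7 = (⅐)*(-63953652) = -9136236)
H(37, 78) - C = (64 + 8*37) - 1*(-9136236) = (64 + 296) + 9136236 = 360 + 9136236 = 9136596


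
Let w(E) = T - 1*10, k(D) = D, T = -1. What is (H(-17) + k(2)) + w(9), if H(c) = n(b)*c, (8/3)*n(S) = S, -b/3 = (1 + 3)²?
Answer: 297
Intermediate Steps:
b = -48 (b = -3*(1 + 3)² = -3*4² = -3*16 = -48)
n(S) = 3*S/8
w(E) = -11 (w(E) = -1 - 1*10 = -1 - 10 = -11)
H(c) = -18*c (H(c) = ((3/8)*(-48))*c = -18*c)
(H(-17) + k(2)) + w(9) = (-18*(-17) + 2) - 11 = (306 + 2) - 11 = 308 - 11 = 297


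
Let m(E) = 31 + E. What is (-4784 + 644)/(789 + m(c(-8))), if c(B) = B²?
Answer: -1035/221 ≈ -4.6833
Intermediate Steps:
(-4784 + 644)/(789 + m(c(-8))) = (-4784 + 644)/(789 + (31 + (-8)²)) = -4140/(789 + (31 + 64)) = -4140/(789 + 95) = -4140/884 = -4140*1/884 = -1035/221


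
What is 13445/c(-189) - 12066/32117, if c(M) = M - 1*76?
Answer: -87002111/1702201 ≈ -51.112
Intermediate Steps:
c(M) = -76 + M (c(M) = M - 76 = -76 + M)
13445/c(-189) - 12066/32117 = 13445/(-76 - 189) - 12066/32117 = 13445/(-265) - 12066*1/32117 = 13445*(-1/265) - 12066/32117 = -2689/53 - 12066/32117 = -87002111/1702201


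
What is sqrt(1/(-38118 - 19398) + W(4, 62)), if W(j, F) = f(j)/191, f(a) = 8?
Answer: sqrt(1263165917493)/5492778 ≈ 0.20462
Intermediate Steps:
W(j, F) = 8/191
sqrt(1/(-38118 - 19398) + W(4, 62)) = sqrt(1/(-38118 - 19398) + 8/191) = sqrt(1/(-57516) + 8/191) = sqrt(-1/57516 + 8/191) = sqrt(459937/10985556) = sqrt(1263165917493)/5492778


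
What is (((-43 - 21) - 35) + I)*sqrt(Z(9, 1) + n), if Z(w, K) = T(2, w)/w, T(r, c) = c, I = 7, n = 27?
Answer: -184*sqrt(7) ≈ -486.82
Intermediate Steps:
Z(w, K) = 1 (Z(w, K) = w/w = 1)
(((-43 - 21) - 35) + I)*sqrt(Z(9, 1) + n) = (((-43 - 21) - 35) + 7)*sqrt(1 + 27) = ((-64 - 35) + 7)*sqrt(28) = (-99 + 7)*(2*sqrt(7)) = -184*sqrt(7)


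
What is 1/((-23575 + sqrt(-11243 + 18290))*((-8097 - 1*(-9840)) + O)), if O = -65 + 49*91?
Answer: -23575/3410782448186 - 9*sqrt(87)/3410782448186 ≈ -6.9365e-9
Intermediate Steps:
O = 4394 (O = -65 + 4459 = 4394)
1/((-23575 + sqrt(-11243 + 18290))*((-8097 - 1*(-9840)) + O)) = 1/((-23575 + sqrt(-11243 + 18290))*((-8097 - 1*(-9840)) + 4394)) = 1/((-23575 + sqrt(7047))*((-8097 + 9840) + 4394)) = 1/((-23575 + 9*sqrt(87))*(1743 + 4394)) = 1/((-23575 + 9*sqrt(87))*6137) = 1/(-144679775 + 55233*sqrt(87))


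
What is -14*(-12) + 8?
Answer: 176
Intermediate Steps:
-14*(-12) + 8 = 168 + 8 = 176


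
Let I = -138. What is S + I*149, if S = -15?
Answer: -20577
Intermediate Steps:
S + I*149 = -15 - 138*149 = -15 - 20562 = -20577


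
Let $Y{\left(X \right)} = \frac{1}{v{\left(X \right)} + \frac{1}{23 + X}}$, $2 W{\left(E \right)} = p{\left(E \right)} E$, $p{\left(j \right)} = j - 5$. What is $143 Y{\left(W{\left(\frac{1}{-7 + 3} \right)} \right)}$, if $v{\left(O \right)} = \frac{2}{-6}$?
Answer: $- \frac{324753}{661} \approx -491.31$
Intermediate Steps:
$v{\left(O \right)} = - \frac{1}{3}$ ($v{\left(O \right)} = 2 \left(- \frac{1}{6}\right) = - \frac{1}{3}$)
$p{\left(j \right)} = -5 + j$
$W{\left(E \right)} = \frac{E \left(-5 + E\right)}{2}$ ($W{\left(E \right)} = \frac{\left(-5 + E\right) E}{2} = \frac{E \left(-5 + E\right)}{2}$)
$Y{\left(X \right)} = \frac{1}{- \frac{1}{3} + \frac{1}{23 + X}}$
$143 Y{\left(W{\left(\frac{1}{-7 + 3} \right)} \right)} = 143 \frac{3 \left(23 + \frac{-5 + \frac{1}{-7 + 3}}{2 \left(-7 + 3\right)}\right)}{-20 - \frac{-5 + \frac{1}{-7 + 3}}{2 \left(-7 + 3\right)}} = 143 \frac{3 \left(23 + \frac{-5 + \frac{1}{-4}}{2 \left(-4\right)}\right)}{-20 - \frac{-5 + \frac{1}{-4}}{2 \left(-4\right)}} = 143 \frac{3 \left(23 + \frac{1}{2} \left(- \frac{1}{4}\right) \left(-5 - \frac{1}{4}\right)\right)}{-20 - \frac{1}{2} \left(- \frac{1}{4}\right) \left(-5 - \frac{1}{4}\right)} = 143 \frac{3 \left(23 + \frac{1}{2} \left(- \frac{1}{4}\right) \left(- \frac{21}{4}\right)\right)}{-20 - \frac{1}{2} \left(- \frac{1}{4}\right) \left(- \frac{21}{4}\right)} = 143 \frac{3 \left(23 + \frac{21}{32}\right)}{-20 - \frac{21}{32}} = 143 \cdot 3 \frac{1}{-20 - \frac{21}{32}} \cdot \frac{757}{32} = 143 \cdot 3 \frac{1}{- \frac{661}{32}} \cdot \frac{757}{32} = 143 \cdot 3 \left(- \frac{32}{661}\right) \frac{757}{32} = 143 \left(- \frac{2271}{661}\right) = - \frac{324753}{661}$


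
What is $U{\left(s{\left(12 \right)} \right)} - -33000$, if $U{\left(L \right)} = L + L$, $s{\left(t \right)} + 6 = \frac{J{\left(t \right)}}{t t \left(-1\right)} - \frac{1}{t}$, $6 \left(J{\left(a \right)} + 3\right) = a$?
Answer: $\frac{2375125}{72} \approx 32988.0$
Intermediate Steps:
$J{\left(a \right)} = -3 + \frac{a}{6}$
$s{\left(t \right)} = -6 - \frac{1}{t} - \frac{-3 + \frac{t}{6}}{t^{2}}$ ($s{\left(t \right)} = -6 + \left(\frac{-3 + \frac{t}{6}}{t t \left(-1\right)} - \frac{1}{t}\right) = -6 + \left(\frac{-3 + \frac{t}{6}}{t^{2} \left(-1\right)} - \frac{1}{t}\right) = -6 + \left(\frac{-3 + \frac{t}{6}}{\left(-1\right) t^{2}} - \frac{1}{t}\right) = -6 + \left(\left(-3 + \frac{t}{6}\right) \left(- \frac{1}{t^{2}}\right) - \frac{1}{t}\right) = -6 - \left(\frac{1}{t} + \frac{-3 + \frac{t}{6}}{t^{2}}\right) = -6 - \frac{1}{t} - \frac{-3 + \frac{t}{6}}{t^{2}}$)
$U{\left(L \right)} = 2 L$
$U{\left(s{\left(12 \right)} \right)} - -33000 = 2 \left(-6 + \frac{3}{144} - \frac{7}{6 \cdot 12}\right) - -33000 = 2 \left(-6 + 3 \cdot \frac{1}{144} - \frac{7}{72}\right) + 33000 = 2 \left(-6 + \frac{1}{48} - \frac{7}{72}\right) + 33000 = 2 \left(- \frac{875}{144}\right) + 33000 = - \frac{875}{72} + 33000 = \frac{2375125}{72}$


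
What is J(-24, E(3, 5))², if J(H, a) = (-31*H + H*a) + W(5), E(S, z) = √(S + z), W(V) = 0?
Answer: 558144 - 71424*√2 ≈ 4.5714e+5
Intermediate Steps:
J(H, a) = -31*H + H*a (J(H, a) = (-31*H + H*a) + 0 = -31*H + H*a)
J(-24, E(3, 5))² = (-24*(-31 + √(3 + 5)))² = (-24*(-31 + √8))² = (-24*(-31 + 2*√2))² = (744 - 48*√2)²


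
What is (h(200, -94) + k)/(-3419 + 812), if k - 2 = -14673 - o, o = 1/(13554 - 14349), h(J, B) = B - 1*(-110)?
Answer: 11650724/2072565 ≈ 5.6214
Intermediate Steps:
h(J, B) = 110 + B (h(J, B) = B + 110 = 110 + B)
o = -1/795 (o = 1/(-795) = -1/795 ≈ -0.0012579)
k = -11663444/795 (k = 2 + (-14673 - 1*(-1/795)) = 2 + (-14673 + 1/795) = 2 - 11665034/795 = -11663444/795 ≈ -14671.)
(h(200, -94) + k)/(-3419 + 812) = ((110 - 94) - 11663444/795)/(-3419 + 812) = (16 - 11663444/795)/(-2607) = -11650724/795*(-1/2607) = 11650724/2072565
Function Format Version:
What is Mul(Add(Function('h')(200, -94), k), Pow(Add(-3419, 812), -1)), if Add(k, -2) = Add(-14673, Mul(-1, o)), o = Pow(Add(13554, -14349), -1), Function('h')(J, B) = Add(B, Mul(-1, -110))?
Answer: Rational(11650724, 2072565) ≈ 5.6214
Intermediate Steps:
Function('h')(J, B) = Add(110, B) (Function('h')(J, B) = Add(B, 110) = Add(110, B))
o = Rational(-1, 795) (o = Pow(-795, -1) = Rational(-1, 795) ≈ -0.0012579)
k = Rational(-11663444, 795) (k = Add(2, Add(-14673, Mul(-1, Rational(-1, 795)))) = Add(2, Add(-14673, Rational(1, 795))) = Add(2, Rational(-11665034, 795)) = Rational(-11663444, 795) ≈ -14671.)
Mul(Add(Function('h')(200, -94), k), Pow(Add(-3419, 812), -1)) = Mul(Add(Add(110, -94), Rational(-11663444, 795)), Pow(Add(-3419, 812), -1)) = Mul(Add(16, Rational(-11663444, 795)), Pow(-2607, -1)) = Mul(Rational(-11650724, 795), Rational(-1, 2607)) = Rational(11650724, 2072565)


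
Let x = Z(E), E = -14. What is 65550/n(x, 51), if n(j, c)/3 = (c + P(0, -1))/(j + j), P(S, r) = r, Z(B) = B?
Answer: -12236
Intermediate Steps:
x = -14
n(j, c) = 3*(-1 + c)/(2*j) (n(j, c) = 3*((c - 1)/(j + j)) = 3*((-1 + c)/((2*j))) = 3*((-1 + c)*(1/(2*j))) = 3*((-1 + c)/(2*j)) = 3*(-1 + c)/(2*j))
65550/n(x, 51) = 65550/(((3/2)*(-1 + 51)/(-14))) = 65550/(((3/2)*(-1/14)*50)) = 65550/(-75/14) = 65550*(-14/75) = -12236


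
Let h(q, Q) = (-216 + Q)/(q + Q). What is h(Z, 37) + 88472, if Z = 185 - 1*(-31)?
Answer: 22383237/253 ≈ 88471.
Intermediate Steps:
Z = 216 (Z = 185 + 31 = 216)
h(q, Q) = (-216 + Q)/(Q + q)
h(Z, 37) + 88472 = (-216 + 37)/(37 + 216) + 88472 = -179/253 + 88472 = 22383237/253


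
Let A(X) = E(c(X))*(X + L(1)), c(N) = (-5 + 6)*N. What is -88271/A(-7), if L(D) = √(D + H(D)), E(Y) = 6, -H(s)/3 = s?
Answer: 617897/306 + 88271*I*√2/306 ≈ 2019.3 + 407.95*I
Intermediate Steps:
c(N) = N (c(N) = 1*N = N)
H(s) = -3*s
L(D) = √2*√(-D) (L(D) = √(D - 3*D) = √(-2*D) = √2*√(-D))
A(X) = 6*X + 6*I*√2 (A(X) = 6*(X + √2*√(-1*1)) = 6*(X + √2*√(-1)) = 6*(X + √2*I) = 6*(X + I*√2) = 6*X + 6*I*√2)
-88271/A(-7) = -88271/(6*(-7) + 6*I*√2) = -88271/(-42 + 6*I*√2)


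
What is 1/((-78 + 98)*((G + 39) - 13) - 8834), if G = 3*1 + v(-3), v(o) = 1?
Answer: -1/8234 ≈ -0.00012145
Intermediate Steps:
G = 4 (G = 3*1 + 1 = 3 + 1 = 4)
1/((-78 + 98)*((G + 39) - 13) - 8834) = 1/((-78 + 98)*((4 + 39) - 13) - 8834) = 1/(20*(43 - 13) - 8834) = 1/(20*30 - 8834) = 1/(600 - 8834) = 1/(-8234) = -1/8234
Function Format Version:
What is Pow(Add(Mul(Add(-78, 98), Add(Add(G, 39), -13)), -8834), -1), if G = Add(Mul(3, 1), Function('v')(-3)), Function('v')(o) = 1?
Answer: Rational(-1, 8234) ≈ -0.00012145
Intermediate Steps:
G = 4 (G = Add(Mul(3, 1), 1) = Add(3, 1) = 4)
Pow(Add(Mul(Add(-78, 98), Add(Add(G, 39), -13)), -8834), -1) = Pow(Add(Mul(Add(-78, 98), Add(Add(4, 39), -13)), -8834), -1) = Pow(Add(Mul(20, Add(43, -13)), -8834), -1) = Pow(Add(Mul(20, 30), -8834), -1) = Pow(Add(600, -8834), -1) = Pow(-8234, -1) = Rational(-1, 8234)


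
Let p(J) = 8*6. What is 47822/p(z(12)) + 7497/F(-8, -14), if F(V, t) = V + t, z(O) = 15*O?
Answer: 173057/264 ≈ 655.52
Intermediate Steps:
p(J) = 48
47822/p(z(12)) + 7497/F(-8, -14) = 47822/48 + 7497/(-8 - 14) = 47822*(1/48) + 7497/(-22) = 23911/24 + 7497*(-1/22) = 23911/24 - 7497/22 = 173057/264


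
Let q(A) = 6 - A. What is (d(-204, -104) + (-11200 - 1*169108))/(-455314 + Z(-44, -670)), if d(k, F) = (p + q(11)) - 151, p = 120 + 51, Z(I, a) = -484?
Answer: 180293/455798 ≈ 0.39555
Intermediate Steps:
p = 171
d(k, F) = 15 (d(k, F) = (171 + (6 - 1*11)) - 151 = (171 + (6 - 11)) - 151 = (171 - 5) - 151 = 166 - 151 = 15)
(d(-204, -104) + (-11200 - 1*169108))/(-455314 + Z(-44, -670)) = (15 + (-11200 - 1*169108))/(-455314 - 484) = (15 + (-11200 - 169108))/(-455798) = (15 - 180308)*(-1/455798) = -180293*(-1/455798) = 180293/455798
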